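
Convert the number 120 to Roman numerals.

Convert 120 to Roman numerals:
  120 contains 1×100 (C)
  20 contains 2×10 (XX)

CXX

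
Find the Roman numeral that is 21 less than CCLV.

CCLV = 255
255 - 21 = 234

CCXXXIV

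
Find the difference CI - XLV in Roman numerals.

CI = 101
XLV = 45
101 - 45 = 56

LVI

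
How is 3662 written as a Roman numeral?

Convert 3662 to Roman numerals:
  3662 contains 3×1000 (MMM)
  662 contains 1×500 (D)
  162 contains 1×100 (C)
  62 contains 1×50 (L)
  12 contains 1×10 (X)
  2 contains 2×1 (II)

MMMDCLXII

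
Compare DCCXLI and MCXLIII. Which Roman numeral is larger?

DCCXLI = 741
MCXLIII = 1143
1143 is larger

MCXLIII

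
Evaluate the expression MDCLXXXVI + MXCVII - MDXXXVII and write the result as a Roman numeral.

MDCLXXXVI = 1686, MXCVII = 1097, MDXXXVII = 1537
1686 + 1097 = 2783
2783 - 1537 = 1246

MCCXLVI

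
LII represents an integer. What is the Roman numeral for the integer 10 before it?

LII = 52
52 - 10 = 42

XLII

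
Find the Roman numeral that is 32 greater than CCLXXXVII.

CCLXXXVII = 287
287 + 32 = 319

CCCXIX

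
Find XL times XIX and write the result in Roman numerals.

XL = 40
XIX = 19
40 × 19 = 760

DCCLX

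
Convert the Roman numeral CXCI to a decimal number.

CXCI: C=100, XC=90, I=1
100 + 90 + 1 = 191

191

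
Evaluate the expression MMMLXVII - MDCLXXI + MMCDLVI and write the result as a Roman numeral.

MMMLXVII = 3067, MDCLXXI = 1671, MMCDLVI = 2456
3067 - 1671 = 1396
1396 + 2456 = 3852

MMMDCCCLII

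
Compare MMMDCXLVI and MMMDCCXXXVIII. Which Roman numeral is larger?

MMMDCXLVI = 3646
MMMDCCXXXVIII = 3738
3738 is larger

MMMDCCXXXVIII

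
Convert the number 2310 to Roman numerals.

Convert 2310 to Roman numerals:
  2310 contains 2×1000 (MM)
  310 contains 3×100 (CCC)
  10 contains 1×10 (X)

MMCCCX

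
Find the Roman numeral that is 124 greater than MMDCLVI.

MMDCLVI = 2656
2656 + 124 = 2780

MMDCCLXXX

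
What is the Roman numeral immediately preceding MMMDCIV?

MMMDCIV = 3604; previous is 3603

MMMDCIII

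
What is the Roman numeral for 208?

Convert 208 to Roman numerals:
  208 contains 2×100 (CC)
  8 contains 1×5 (V)
  3 contains 3×1 (III)

CCVIII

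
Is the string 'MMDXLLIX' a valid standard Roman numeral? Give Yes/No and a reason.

'MMDXLLIX': L should not appear more than once

No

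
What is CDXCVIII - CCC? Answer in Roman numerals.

CDXCVIII = 498
CCC = 300
498 - 300 = 198

CXCVIII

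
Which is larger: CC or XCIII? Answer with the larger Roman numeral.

CC = 200
XCIII = 93
200 is larger

CC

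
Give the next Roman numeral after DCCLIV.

DCCLIV = 754, so the next integer is 754 + 1 = 755

DCCLV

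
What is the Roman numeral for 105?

Convert 105 to Roman numerals:
  105 contains 1×100 (C)
  5 contains 1×5 (V)

CV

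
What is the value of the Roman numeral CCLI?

CCLI: C=100, C=100, L=50, I=1
100 + 100 + 50 + 1 = 251

251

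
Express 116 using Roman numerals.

Convert 116 to Roman numerals:
  116 contains 1×100 (C)
  16 contains 1×10 (X)
  6 contains 1×5 (V)
  1 contains 1×1 (I)

CXVI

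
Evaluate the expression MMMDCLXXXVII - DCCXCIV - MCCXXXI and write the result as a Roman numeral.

MMMDCLXXXVII = 3687, DCCXCIV = 794, MCCXXXI = 1231
3687 - 794 = 2893
2893 - 1231 = 1662

MDCLXII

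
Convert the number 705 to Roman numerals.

Convert 705 to Roman numerals:
  705 contains 1×500 (D)
  205 contains 2×100 (CC)
  5 contains 1×5 (V)

DCCV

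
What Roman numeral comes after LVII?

LVII = 57; next is 58

LVIII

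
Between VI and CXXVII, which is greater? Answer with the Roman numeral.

VI = 6
CXXVII = 127
127 is larger

CXXVII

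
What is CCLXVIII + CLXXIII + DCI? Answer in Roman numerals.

CCLXVIII = 268, CLXXIII = 173, DCI = 601
268 + 173 = 441
441 + 601 = 1042

MXLII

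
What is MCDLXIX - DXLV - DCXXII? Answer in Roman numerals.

MCDLXIX = 1469, DXLV = 545, DCXXII = 622
1469 - 545 = 924
924 - 622 = 302

CCCII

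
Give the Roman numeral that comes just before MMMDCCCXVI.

MMMDCCCXVI = 3816; previous is 3815

MMMDCCCXV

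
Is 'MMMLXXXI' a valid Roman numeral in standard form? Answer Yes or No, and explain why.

'MMMLXXXI': Check the rules: uses only the symbols I, V, X, L, C, D, M; no symbol is repeated more than three times in a row; V, L and D each appear at most once; no smaller symbol precedes a larger one (values never increase from left to right). Value: M (1000) + M (1000) + M (1000) + L (50) + X (10) + X (10) + X (10) + I (1) = 3081. So it is a valid standard Roman numeral.

Yes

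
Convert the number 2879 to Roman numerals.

Convert 2879 to Roman numerals:
  2879 contains 2×1000 (MM)
  879 contains 1×500 (D)
  379 contains 3×100 (CCC)
  79 contains 1×50 (L)
  29 contains 2×10 (XX)
  9 contains 1×9 (IX)

MMDCCCLXXIX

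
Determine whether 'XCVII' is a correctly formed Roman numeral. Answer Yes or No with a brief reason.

'XCVII': Check the rules: uses only the symbols I, V, X, L, C, D, M; no symbol is repeated more than three times in a row; V, L and D each appear at most once; the only place a smaller symbol precedes a larger one is the allowed subtractive pair XC, the symbol right after such a pair (if any) is smaller than the pair's first symbol, and otherwise the values never increase from left to right. Value: XC (90) + V (5) + I (1) + I (1) = 97. So it is a valid standard Roman numeral.

Yes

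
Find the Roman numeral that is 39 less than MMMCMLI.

MMMCMLI = 3951
3951 - 39 = 3912

MMMCMXII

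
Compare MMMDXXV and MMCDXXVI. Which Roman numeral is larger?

MMMDXXV = 3525
MMCDXXVI = 2426
3525 is larger

MMMDXXV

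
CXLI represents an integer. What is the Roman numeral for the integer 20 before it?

CXLI = 141
141 - 20 = 121

CXXI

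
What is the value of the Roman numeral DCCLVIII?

DCCLVIII: D=500, C=100, C=100, L=50, V=5, I=1, I=1, I=1
500 + 100 + 100 + 50 + 5 + 1 + 1 + 1 = 758

758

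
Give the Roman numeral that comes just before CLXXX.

CLXXX = 180; previous is 179

CLXXIX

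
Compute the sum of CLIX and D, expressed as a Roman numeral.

CLIX = 159
D = 500
159 + 500 = 659

DCLIX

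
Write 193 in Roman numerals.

Convert 193 to Roman numerals:
  193 contains 1×100 (C)
  93 contains 1×90 (XC)
  3 contains 3×1 (III)

CXCIII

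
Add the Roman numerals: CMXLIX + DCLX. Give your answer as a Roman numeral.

CMXLIX = 949
DCLX = 660
949 + 660 = 1609

MDCIX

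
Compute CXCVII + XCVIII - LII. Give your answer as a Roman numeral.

CXCVII = 197, XCVIII = 98, LII = 52
197 + 98 = 295
295 - 52 = 243

CCXLIII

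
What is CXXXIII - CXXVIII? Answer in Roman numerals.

CXXXIII = 133
CXXVIII = 128
133 - 128 = 5

V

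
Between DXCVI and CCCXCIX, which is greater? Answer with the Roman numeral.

DXCVI = 596
CCCXCIX = 399
596 is larger

DXCVI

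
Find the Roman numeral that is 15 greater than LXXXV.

LXXXV = 85
85 + 15 = 100

C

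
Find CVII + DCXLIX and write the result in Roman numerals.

CVII = 107
DCXLIX = 649
107 + 649 = 756

DCCLVI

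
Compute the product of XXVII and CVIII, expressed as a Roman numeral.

XXVII = 27
CVIII = 108
27 × 108 = 2916

MMCMXVI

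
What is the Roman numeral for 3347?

Convert 3347 to Roman numerals:
  3347 contains 3×1000 (MMM)
  347 contains 3×100 (CCC)
  47 contains 1×40 (XL)
  7 contains 1×5 (V)
  2 contains 2×1 (II)

MMMCCCXLVII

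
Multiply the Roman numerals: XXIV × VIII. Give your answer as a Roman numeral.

XXIV = 24
VIII = 8
24 × 8 = 192

CXCII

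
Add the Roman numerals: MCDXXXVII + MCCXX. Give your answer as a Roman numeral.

MCDXXXVII = 1437
MCCXX = 1220
1437 + 1220 = 2657

MMDCLVII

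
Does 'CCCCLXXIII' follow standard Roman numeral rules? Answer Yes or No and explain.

'CCCCLXXIII': More than 3 consecutive C's

No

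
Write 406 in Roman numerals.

Convert 406 to Roman numerals:
  406 contains 1×400 (CD)
  6 contains 1×5 (V)
  1 contains 1×1 (I)

CDVI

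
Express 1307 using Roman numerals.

Convert 1307 to Roman numerals:
  1307 contains 1×1000 (M)
  307 contains 3×100 (CCC)
  7 contains 1×5 (V)
  2 contains 2×1 (II)

MCCCVII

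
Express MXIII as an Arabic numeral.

MXIII: M=1000, X=10, I=1, I=1, I=1
1000 + 10 + 1 + 1 + 1 = 1013

1013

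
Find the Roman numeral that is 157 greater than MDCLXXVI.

MDCLXXVI = 1676
1676 + 157 = 1833

MDCCCXXXIII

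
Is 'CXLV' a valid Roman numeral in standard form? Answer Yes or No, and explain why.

'CXLV': Check the rules: uses only the symbols I, V, X, L, C, D, M; no symbol is repeated more than three times in a row; V, L and D each appear at most once; the only place a smaller symbol precedes a larger one is the allowed subtractive pair XL, the symbol right after such a pair (if any) is smaller than the pair's first symbol, and otherwise the values never increase from left to right. Value: C (100) + XL (40) + V (5) = 145. So it is a valid standard Roman numeral.

Yes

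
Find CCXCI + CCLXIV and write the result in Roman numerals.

CCXCI = 291
CCLXIV = 264
291 + 264 = 555

DLV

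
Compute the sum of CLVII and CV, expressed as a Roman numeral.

CLVII = 157
CV = 105
157 + 105 = 262

CCLXII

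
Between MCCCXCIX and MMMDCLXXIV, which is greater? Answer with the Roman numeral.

MCCCXCIX = 1399
MMMDCLXXIV = 3674
3674 is larger

MMMDCLXXIV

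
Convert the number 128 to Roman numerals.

Convert 128 to Roman numerals:
  128 contains 1×100 (C)
  28 contains 2×10 (XX)
  8 contains 1×5 (V)
  3 contains 3×1 (III)

CXXVIII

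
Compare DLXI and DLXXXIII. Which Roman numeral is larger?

DLXI = 561
DLXXXIII = 583
583 is larger

DLXXXIII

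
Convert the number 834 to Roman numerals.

Convert 834 to Roman numerals:
  834 contains 1×500 (D)
  334 contains 3×100 (CCC)
  34 contains 3×10 (XXX)
  4 contains 1×4 (IV)

DCCCXXXIV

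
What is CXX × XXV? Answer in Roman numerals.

CXX = 120
XXV = 25
120 × 25 = 3000

MMM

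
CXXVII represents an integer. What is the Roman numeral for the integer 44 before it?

CXXVII = 127
127 - 44 = 83

LXXXIII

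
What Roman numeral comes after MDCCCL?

MDCCCL = 1850; next is 1851

MDCCCLI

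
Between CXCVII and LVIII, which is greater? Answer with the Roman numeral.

CXCVII = 197
LVIII = 58
197 is larger

CXCVII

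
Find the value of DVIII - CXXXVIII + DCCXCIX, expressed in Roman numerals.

DVIII = 508, CXXXVIII = 138, DCCXCIX = 799
508 - 138 = 370
370 + 799 = 1169

MCLXIX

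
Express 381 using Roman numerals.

Convert 381 to Roman numerals:
  381 contains 3×100 (CCC)
  81 contains 1×50 (L)
  31 contains 3×10 (XXX)
  1 contains 1×1 (I)

CCCLXXXI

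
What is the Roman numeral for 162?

Convert 162 to Roman numerals:
  162 contains 1×100 (C)
  62 contains 1×50 (L)
  12 contains 1×10 (X)
  2 contains 2×1 (II)

CLXII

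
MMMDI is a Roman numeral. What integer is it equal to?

MMMDI: M=1000, M=1000, M=1000, D=500, I=1
1000 + 1000 + 1000 + 500 + 1 = 3501

3501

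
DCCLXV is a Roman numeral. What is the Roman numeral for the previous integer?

DCCLXV = 765; previous is 764

DCCLXIV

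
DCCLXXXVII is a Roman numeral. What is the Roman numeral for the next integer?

DCCLXXXVII = 787; next is 788

DCCLXXXVIII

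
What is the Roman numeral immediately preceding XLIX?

XLIX = 49, so the previous integer is 49 - 1 = 48

XLVIII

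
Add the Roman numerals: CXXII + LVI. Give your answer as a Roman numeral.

CXXII = 122
LVI = 56
122 + 56 = 178

CLXXVIII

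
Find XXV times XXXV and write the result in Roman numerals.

XXV = 25
XXXV = 35
25 × 35 = 875

DCCCLXXV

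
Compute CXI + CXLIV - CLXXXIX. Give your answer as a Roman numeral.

CXI = 111, CXLIV = 144, CLXXXIX = 189
111 + 144 = 255
255 - 189 = 66

LXVI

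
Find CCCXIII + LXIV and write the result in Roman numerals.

CCCXIII = 313
LXIV = 64
313 + 64 = 377

CCCLXXVII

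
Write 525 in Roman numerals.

Convert 525 to Roman numerals:
  525 contains 1×500 (D)
  25 contains 2×10 (XX)
  5 contains 1×5 (V)

DXXV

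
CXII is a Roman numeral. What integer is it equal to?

CXII: C=100, X=10, I=1, I=1
100 + 10 + 1 + 1 = 112

112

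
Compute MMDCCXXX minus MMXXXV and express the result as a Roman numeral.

MMDCCXXX = 2730
MMXXXV = 2035
2730 - 2035 = 695

DCXCV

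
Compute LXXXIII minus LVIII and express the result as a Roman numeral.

LXXXIII = 83
LVIII = 58
83 - 58 = 25

XXV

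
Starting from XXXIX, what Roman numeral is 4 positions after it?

XXXIX = 39
39 + 4 = 43

XLIII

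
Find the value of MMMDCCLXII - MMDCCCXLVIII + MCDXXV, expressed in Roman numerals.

MMMDCCLXII = 3762, MMDCCCXLVIII = 2848, MCDXXV = 1425
3762 - 2848 = 914
914 + 1425 = 2339

MMCCCXXXIX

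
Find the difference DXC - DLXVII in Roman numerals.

DXC = 590
DLXVII = 567
590 - 567 = 23

XXIII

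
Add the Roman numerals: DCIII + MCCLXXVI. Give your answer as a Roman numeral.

DCIII = 603
MCCLXXVI = 1276
603 + 1276 = 1879

MDCCCLXXIX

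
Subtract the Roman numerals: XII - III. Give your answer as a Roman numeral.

XII = 12
III = 3
12 - 3 = 9

IX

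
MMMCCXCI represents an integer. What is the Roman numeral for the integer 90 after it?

MMMCCXCI = 3291
3291 + 90 = 3381

MMMCCCLXXXI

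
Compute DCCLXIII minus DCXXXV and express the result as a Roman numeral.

DCCLXIII = 763
DCXXXV = 635
763 - 635 = 128

CXXVIII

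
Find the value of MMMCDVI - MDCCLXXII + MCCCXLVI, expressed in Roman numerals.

MMMCDVI = 3406, MDCCLXXII = 1772, MCCCXLVI = 1346
3406 - 1772 = 1634
1634 + 1346 = 2980

MMCMLXXX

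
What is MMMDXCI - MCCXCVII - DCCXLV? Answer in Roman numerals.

MMMDXCI = 3591, MCCXCVII = 1297, DCCXLV = 745
3591 - 1297 = 2294
2294 - 745 = 1549

MDXLIX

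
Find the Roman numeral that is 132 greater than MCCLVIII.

MCCLVIII = 1258
1258 + 132 = 1390

MCCCXC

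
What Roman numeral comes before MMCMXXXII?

MMCMXXXII = 2932; previous is 2931

MMCMXXXI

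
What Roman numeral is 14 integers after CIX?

CIX = 109
109 + 14 = 123

CXXIII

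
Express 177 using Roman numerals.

Convert 177 to Roman numerals:
  177 contains 1×100 (C)
  77 contains 1×50 (L)
  27 contains 2×10 (XX)
  7 contains 1×5 (V)
  2 contains 2×1 (II)

CLXXVII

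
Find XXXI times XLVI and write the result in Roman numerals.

XXXI = 31
XLVI = 46
31 × 46 = 1426

MCDXXVI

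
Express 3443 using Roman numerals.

Convert 3443 to Roman numerals:
  3443 contains 3×1000 (MMM)
  443 contains 1×400 (CD)
  43 contains 1×40 (XL)
  3 contains 3×1 (III)

MMMCDXLIII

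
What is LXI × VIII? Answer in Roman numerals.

LXI = 61
VIII = 8
61 × 8 = 488

CDLXXXVIII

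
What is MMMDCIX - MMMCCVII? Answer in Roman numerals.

MMMDCIX = 3609
MMMCCVII = 3207
3609 - 3207 = 402

CDII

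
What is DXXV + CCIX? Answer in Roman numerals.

DXXV = 525
CCIX = 209
525 + 209 = 734

DCCXXXIV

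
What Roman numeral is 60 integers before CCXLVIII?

CCXLVIII = 248
248 - 60 = 188

CLXXXVIII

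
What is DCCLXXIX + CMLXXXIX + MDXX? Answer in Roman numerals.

DCCLXXIX = 779, CMLXXXIX = 989, MDXX = 1520
779 + 989 = 1768
1768 + 1520 = 3288

MMMCCLXXXVIII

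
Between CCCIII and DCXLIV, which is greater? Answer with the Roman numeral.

CCCIII = 303
DCXLIV = 644
644 is larger

DCXLIV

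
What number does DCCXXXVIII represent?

DCCXXXVIII: D=500, C=100, C=100, X=10, X=10, X=10, V=5, I=1, I=1, I=1
500 + 100 + 100 + 10 + 10 + 10 + 5 + 1 + 1 + 1 = 738

738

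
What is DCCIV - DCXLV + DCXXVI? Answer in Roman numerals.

DCCIV = 704, DCXLV = 645, DCXXVI = 626
704 - 645 = 59
59 + 626 = 685

DCLXXXV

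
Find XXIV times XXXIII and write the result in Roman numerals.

XXIV = 24
XXXIII = 33
24 × 33 = 792

DCCXCII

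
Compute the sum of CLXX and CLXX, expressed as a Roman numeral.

CLXX = 170
CLXX = 170
170 + 170 = 340

CCCXL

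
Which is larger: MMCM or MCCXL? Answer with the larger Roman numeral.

MMCM = 2900
MCCXL = 1240
2900 is larger

MMCM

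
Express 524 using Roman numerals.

Convert 524 to Roman numerals:
  524 contains 1×500 (D)
  24 contains 2×10 (XX)
  4 contains 1×4 (IV)

DXXIV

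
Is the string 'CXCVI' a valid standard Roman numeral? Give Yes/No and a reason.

'CXCVI': Check the rules: uses only the symbols I, V, X, L, C, D, M; no symbol is repeated more than three times in a row; V, L and D each appear at most once; the only place a smaller symbol precedes a larger one is the allowed subtractive pair XC, the symbol right after such a pair (if any) is smaller than the pair's first symbol, and otherwise the values never increase from left to right. Value: C (100) + XC (90) + V (5) + I (1) = 196. So it is a valid standard Roman numeral.

Yes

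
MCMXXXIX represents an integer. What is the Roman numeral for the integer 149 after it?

MCMXXXIX = 1939
1939 + 149 = 2088

MMLXXXVIII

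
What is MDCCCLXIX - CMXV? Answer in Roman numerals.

MDCCCLXIX = 1869
CMXV = 915
1869 - 915 = 954

CMLIV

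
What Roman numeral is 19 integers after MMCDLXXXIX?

MMCDLXXXIX = 2489
2489 + 19 = 2508

MMDVIII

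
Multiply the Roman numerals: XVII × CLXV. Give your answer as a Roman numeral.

XVII = 17
CLXV = 165
17 × 165 = 2805

MMDCCCV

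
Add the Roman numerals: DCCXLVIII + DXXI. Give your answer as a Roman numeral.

DCCXLVIII = 748
DXXI = 521
748 + 521 = 1269

MCCLXIX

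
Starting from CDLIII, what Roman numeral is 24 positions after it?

CDLIII = 453
453 + 24 = 477

CDLXXVII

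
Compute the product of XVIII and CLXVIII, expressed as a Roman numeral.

XVIII = 18
CLXVIII = 168
18 × 168 = 3024

MMMXXIV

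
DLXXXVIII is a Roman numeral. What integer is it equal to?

DLXXXVIII: D=500, L=50, X=10, X=10, X=10, V=5, I=1, I=1, I=1
500 + 50 + 10 + 10 + 10 + 5 + 1 + 1 + 1 = 588

588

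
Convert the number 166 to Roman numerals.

Convert 166 to Roman numerals:
  166 contains 1×100 (C)
  66 contains 1×50 (L)
  16 contains 1×10 (X)
  6 contains 1×5 (V)
  1 contains 1×1 (I)

CLXVI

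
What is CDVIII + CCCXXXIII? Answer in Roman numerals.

CDVIII = 408
CCCXXXIII = 333
408 + 333 = 741

DCCXLI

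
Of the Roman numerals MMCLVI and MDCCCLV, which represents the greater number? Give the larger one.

MMCLVI = 2156
MDCCCLV = 1855
2156 is larger

MMCLVI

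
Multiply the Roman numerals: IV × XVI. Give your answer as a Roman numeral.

IV = 4
XVI = 16
4 × 16 = 64

LXIV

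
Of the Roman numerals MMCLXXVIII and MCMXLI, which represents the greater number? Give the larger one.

MMCLXXVIII = 2178
MCMXLI = 1941
2178 is larger

MMCLXXVIII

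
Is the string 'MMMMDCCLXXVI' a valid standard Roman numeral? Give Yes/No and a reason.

'MMMMDCCLXXVI': More than 3 consecutive M's

No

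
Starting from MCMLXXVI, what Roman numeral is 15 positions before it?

MCMLXXVI = 1976
1976 - 15 = 1961

MCMLXI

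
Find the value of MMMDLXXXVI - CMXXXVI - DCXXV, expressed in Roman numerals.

MMMDLXXXVI = 3586, CMXXXVI = 936, DCXXV = 625
3586 - 936 = 2650
2650 - 625 = 2025

MMXXV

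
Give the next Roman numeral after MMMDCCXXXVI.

MMMDCCXXXVI = 3736; next is 3737

MMMDCCXXXVII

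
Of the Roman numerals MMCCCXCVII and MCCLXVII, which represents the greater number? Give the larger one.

MMCCCXCVII = 2397
MCCLXVII = 1267
2397 is larger

MMCCCXCVII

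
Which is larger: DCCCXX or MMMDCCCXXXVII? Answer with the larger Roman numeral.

DCCCXX = 820
MMMDCCCXXXVII = 3837
3837 is larger

MMMDCCCXXXVII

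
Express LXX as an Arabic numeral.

LXX: L=50, X=10, X=10
50 + 10 + 10 = 70

70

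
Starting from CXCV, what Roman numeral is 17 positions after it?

CXCV = 195
195 + 17 = 212

CCXII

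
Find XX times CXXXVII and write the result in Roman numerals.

XX = 20
CXXXVII = 137
20 × 137 = 2740

MMDCCXL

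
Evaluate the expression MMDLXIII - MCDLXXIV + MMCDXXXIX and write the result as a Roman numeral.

MMDLXIII = 2563, MCDLXXIV = 1474, MMCDXXXIX = 2439
2563 - 1474 = 1089
1089 + 2439 = 3528

MMMDXXVIII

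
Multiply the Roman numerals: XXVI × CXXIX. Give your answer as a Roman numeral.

XXVI = 26
CXXIX = 129
26 × 129 = 3354

MMMCCCLIV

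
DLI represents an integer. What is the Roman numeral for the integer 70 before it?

DLI = 551
551 - 70 = 481

CDLXXXI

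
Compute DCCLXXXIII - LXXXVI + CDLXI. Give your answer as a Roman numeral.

DCCLXXXIII = 783, LXXXVI = 86, CDLXI = 461
783 - 86 = 697
697 + 461 = 1158

MCLVIII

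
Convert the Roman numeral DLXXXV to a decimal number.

DLXXXV: D=500, L=50, X=10, X=10, X=10, V=5
500 + 50 + 10 + 10 + 10 + 5 = 585

585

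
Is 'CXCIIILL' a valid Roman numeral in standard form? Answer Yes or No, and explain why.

'CXCIIILL': L should not appear more than once

No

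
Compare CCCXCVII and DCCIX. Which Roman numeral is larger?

CCCXCVII = 397
DCCIX = 709
709 is larger

DCCIX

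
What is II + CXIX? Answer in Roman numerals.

II = 2
CXIX = 119
2 + 119 = 121

CXXI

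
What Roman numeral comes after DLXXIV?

DLXXIV = 574, so the next integer is 574 + 1 = 575

DLXXV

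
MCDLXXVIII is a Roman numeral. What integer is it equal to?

MCDLXXVIII: M=1000, CD=400, L=50, X=10, X=10, V=5, I=1, I=1, I=1
1000 + 400 + 50 + 10 + 10 + 5 + 1 + 1 + 1 = 1478

1478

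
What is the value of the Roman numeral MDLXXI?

MDLXXI: M=1000, D=500, L=50, X=10, X=10, I=1
1000 + 500 + 50 + 10 + 10 + 1 = 1571

1571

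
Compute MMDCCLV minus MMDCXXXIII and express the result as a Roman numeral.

MMDCCLV = 2755
MMDCXXXIII = 2633
2755 - 2633 = 122

CXXII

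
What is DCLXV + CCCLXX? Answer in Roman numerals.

DCLXV = 665
CCCLXX = 370
665 + 370 = 1035

MXXXV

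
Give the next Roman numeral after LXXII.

LXXII = 72, so the next integer is 72 + 1 = 73

LXXIII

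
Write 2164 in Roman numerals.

Convert 2164 to Roman numerals:
  2164 contains 2×1000 (MM)
  164 contains 1×100 (C)
  64 contains 1×50 (L)
  14 contains 1×10 (X)
  4 contains 1×4 (IV)

MMCLXIV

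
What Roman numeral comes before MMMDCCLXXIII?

MMMDCCLXXIII = 3773; previous is 3772

MMMDCCLXXII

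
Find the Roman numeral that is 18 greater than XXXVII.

XXXVII = 37
37 + 18 = 55

LV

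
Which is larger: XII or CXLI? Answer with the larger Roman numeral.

XII = 12
CXLI = 141
141 is larger

CXLI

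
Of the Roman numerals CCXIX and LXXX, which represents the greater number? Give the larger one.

CCXIX = 219
LXXX = 80
219 is larger

CCXIX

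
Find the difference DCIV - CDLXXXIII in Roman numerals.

DCIV = 604
CDLXXXIII = 483
604 - 483 = 121

CXXI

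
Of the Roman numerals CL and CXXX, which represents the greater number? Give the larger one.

CL = 150
CXXX = 130
150 is larger

CL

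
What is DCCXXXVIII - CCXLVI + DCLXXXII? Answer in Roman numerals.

DCCXXXVIII = 738, CCXLVI = 246, DCLXXXII = 682
738 - 246 = 492
492 + 682 = 1174

MCLXXIV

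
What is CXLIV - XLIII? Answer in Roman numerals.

CXLIV = 144
XLIII = 43
144 - 43 = 101

CI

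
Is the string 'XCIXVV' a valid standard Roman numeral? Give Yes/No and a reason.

'XCIXVV': V should not appear more than once

No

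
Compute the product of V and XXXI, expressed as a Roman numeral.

V = 5
XXXI = 31
5 × 31 = 155

CLV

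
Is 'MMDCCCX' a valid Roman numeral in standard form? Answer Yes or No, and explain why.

'MMDCCCX': Check the rules: uses only the symbols I, V, X, L, C, D, M; no symbol is repeated more than three times in a row; V, L and D each appear at most once; no smaller symbol precedes a larger one (values never increase from left to right). Value: M (1000) + M (1000) + D (500) + C (100) + C (100) + C (100) + X (10) = 2810. So it is a valid standard Roman numeral.

Yes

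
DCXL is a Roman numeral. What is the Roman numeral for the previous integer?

DCXL = 640, so the previous integer is 640 - 1 = 639

DCXXXIX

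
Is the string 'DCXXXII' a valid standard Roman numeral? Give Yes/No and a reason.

'DCXXXII': Check the rules: uses only the symbols I, V, X, L, C, D, M; no symbol is repeated more than three times in a row; V, L and D each appear at most once; no smaller symbol precedes a larger one (values never increase from left to right). Value: D (500) + C (100) + X (10) + X (10) + X (10) + I (1) + I (1) = 632. So it is a valid standard Roman numeral.

Yes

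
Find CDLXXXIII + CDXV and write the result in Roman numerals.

CDLXXXIII = 483
CDXV = 415
483 + 415 = 898

DCCCXCVIII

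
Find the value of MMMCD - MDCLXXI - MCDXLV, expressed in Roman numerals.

MMMCD = 3400, MDCLXXI = 1671, MCDXLV = 1445
3400 - 1671 = 1729
1729 - 1445 = 284

CCLXXXIV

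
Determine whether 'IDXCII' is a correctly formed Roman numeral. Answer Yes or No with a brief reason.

'IDXCII': Invalid subtractive combination: ID

No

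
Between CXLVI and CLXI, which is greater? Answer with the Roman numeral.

CXLVI = 146
CLXI = 161
161 is larger

CLXI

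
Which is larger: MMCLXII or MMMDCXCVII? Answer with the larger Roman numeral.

MMCLXII = 2162
MMMDCXCVII = 3697
3697 is larger

MMMDCXCVII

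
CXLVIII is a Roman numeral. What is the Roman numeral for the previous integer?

CXLVIII = 148, so the previous integer is 148 - 1 = 147

CXLVII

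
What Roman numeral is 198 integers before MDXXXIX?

MDXXXIX = 1539
1539 - 198 = 1341

MCCCXLI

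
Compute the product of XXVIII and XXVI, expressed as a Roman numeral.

XXVIII = 28
XXVI = 26
28 × 26 = 728

DCCXXVIII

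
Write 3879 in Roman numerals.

Convert 3879 to Roman numerals:
  3879 contains 3×1000 (MMM)
  879 contains 1×500 (D)
  379 contains 3×100 (CCC)
  79 contains 1×50 (L)
  29 contains 2×10 (XX)
  9 contains 1×9 (IX)

MMMDCCCLXXIX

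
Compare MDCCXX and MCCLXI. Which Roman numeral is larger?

MDCCXX = 1720
MCCLXI = 1261
1720 is larger

MDCCXX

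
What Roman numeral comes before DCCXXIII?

DCCXXIII = 723; previous is 722

DCCXXII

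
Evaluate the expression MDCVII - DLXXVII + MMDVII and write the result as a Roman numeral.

MDCVII = 1607, DLXXVII = 577, MMDVII = 2507
1607 - 577 = 1030
1030 + 2507 = 3537

MMMDXXXVII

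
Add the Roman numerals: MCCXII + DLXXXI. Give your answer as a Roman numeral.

MCCXII = 1212
DLXXXI = 581
1212 + 581 = 1793

MDCCXCIII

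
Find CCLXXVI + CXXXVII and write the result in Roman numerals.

CCLXXVI = 276
CXXXVII = 137
276 + 137 = 413

CDXIII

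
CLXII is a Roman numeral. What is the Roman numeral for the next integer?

CLXII = 162, so the next integer is 162 + 1 = 163

CLXIII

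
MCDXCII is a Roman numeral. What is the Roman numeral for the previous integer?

MCDXCII = 1492, so the previous integer is 1492 - 1 = 1491

MCDXCI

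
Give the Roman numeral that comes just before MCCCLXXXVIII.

MCCCLXXXVIII = 1388, so the previous integer is 1388 - 1 = 1387

MCCCLXXXVII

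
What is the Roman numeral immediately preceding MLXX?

MLXX = 1070, so the previous integer is 1070 - 1 = 1069

MLXIX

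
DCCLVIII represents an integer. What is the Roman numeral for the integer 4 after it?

DCCLVIII = 758
758 + 4 = 762

DCCLXII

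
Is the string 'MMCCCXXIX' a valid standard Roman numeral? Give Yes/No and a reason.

'MMCCCXXIX': Check the rules: uses only the symbols I, V, X, L, C, D, M; no symbol is repeated more than three times in a row; V, L and D each appear at most once; the only place a smaller symbol precedes a larger one is the allowed subtractive pair IX, the symbol right after such a pair (if any) is smaller than the pair's first symbol, and otherwise the values never increase from left to right. Value: M (1000) + M (1000) + C (100) + C (100) + C (100) + X (10) + X (10) + IX (9) = 2329. So it is a valid standard Roman numeral.

Yes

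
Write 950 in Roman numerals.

Convert 950 to Roman numerals:
  950 contains 1×900 (CM)
  50 contains 1×50 (L)

CML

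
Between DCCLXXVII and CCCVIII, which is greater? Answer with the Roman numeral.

DCCLXXVII = 777
CCCVIII = 308
777 is larger

DCCLXXVII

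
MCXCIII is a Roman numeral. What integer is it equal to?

MCXCIII: M=1000, C=100, XC=90, I=1, I=1, I=1
1000 + 100 + 90 + 1 + 1 + 1 = 1193

1193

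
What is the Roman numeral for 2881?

Convert 2881 to Roman numerals:
  2881 contains 2×1000 (MM)
  881 contains 1×500 (D)
  381 contains 3×100 (CCC)
  81 contains 1×50 (L)
  31 contains 3×10 (XXX)
  1 contains 1×1 (I)

MMDCCCLXXXI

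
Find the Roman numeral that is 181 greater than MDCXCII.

MDCXCII = 1692
1692 + 181 = 1873

MDCCCLXXIII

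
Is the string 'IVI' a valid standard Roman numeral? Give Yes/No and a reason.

'IVI': I cannot come right after the subtractive pair IV: once I is subtracted in IV, the next symbol must be smaller than I

No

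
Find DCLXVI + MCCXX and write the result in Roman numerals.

DCLXVI = 666
MCCXX = 1220
666 + 1220 = 1886

MDCCCLXXXVI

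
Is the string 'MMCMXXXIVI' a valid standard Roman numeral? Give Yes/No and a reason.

'MMCMXXXIVI': I cannot come right after the subtractive pair IV: once I is subtracted in IV, the next symbol must be smaller than I

No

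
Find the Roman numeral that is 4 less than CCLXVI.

CCLXVI = 266
266 - 4 = 262

CCLXII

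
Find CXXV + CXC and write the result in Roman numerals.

CXXV = 125
CXC = 190
125 + 190 = 315

CCCXV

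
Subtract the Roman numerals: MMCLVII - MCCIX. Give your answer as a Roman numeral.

MMCLVII = 2157
MCCIX = 1209
2157 - 1209 = 948

CMXLVIII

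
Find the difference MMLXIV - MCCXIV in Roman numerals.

MMLXIV = 2064
MCCXIV = 1214
2064 - 1214 = 850

DCCCL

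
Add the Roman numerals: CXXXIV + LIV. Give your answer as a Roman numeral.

CXXXIV = 134
LIV = 54
134 + 54 = 188

CLXXXVIII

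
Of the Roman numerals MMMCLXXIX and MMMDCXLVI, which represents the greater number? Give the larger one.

MMMCLXXIX = 3179
MMMDCXLVI = 3646
3646 is larger

MMMDCXLVI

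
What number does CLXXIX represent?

CLXXIX: C=100, L=50, X=10, X=10, IX=9
100 + 50 + 10 + 10 + 9 = 179

179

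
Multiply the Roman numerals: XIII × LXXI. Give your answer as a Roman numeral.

XIII = 13
LXXI = 71
13 × 71 = 923

CMXXIII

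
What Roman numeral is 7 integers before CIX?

CIX = 109
109 - 7 = 102

CII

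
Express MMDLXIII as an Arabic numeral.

MMDLXIII: M=1000, M=1000, D=500, L=50, X=10, I=1, I=1, I=1
1000 + 1000 + 500 + 50 + 10 + 1 + 1 + 1 = 2563

2563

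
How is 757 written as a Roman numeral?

Convert 757 to Roman numerals:
  757 contains 1×500 (D)
  257 contains 2×100 (CC)
  57 contains 1×50 (L)
  7 contains 1×5 (V)
  2 contains 2×1 (II)

DCCLVII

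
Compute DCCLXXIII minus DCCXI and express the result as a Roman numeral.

DCCLXXIII = 773
DCCXI = 711
773 - 711 = 62

LXII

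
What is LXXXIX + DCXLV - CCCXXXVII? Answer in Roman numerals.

LXXXIX = 89, DCXLV = 645, CCCXXXVII = 337
89 + 645 = 734
734 - 337 = 397

CCCXCVII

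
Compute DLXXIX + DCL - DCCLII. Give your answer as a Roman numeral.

DLXXIX = 579, DCL = 650, DCCLII = 752
579 + 650 = 1229
1229 - 752 = 477

CDLXXVII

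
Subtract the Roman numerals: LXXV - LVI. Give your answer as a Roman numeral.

LXXV = 75
LVI = 56
75 - 56 = 19

XIX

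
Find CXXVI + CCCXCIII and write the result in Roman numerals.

CXXVI = 126
CCCXCIII = 393
126 + 393 = 519

DXIX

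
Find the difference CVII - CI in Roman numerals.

CVII = 107
CI = 101
107 - 101 = 6

VI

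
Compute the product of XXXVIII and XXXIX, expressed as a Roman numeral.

XXXVIII = 38
XXXIX = 39
38 × 39 = 1482

MCDLXXXII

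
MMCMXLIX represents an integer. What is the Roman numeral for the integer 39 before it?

MMCMXLIX = 2949
2949 - 39 = 2910

MMCMX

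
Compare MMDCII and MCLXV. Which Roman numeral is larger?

MMDCII = 2602
MCLXV = 1165
2602 is larger

MMDCII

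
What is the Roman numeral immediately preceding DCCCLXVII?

DCCCLXVII = 867; previous is 866

DCCCLXVI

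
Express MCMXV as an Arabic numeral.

MCMXV: M=1000, CM=900, X=10, V=5
1000 + 900 + 10 + 5 = 1915

1915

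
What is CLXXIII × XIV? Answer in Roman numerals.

CLXXIII = 173
XIV = 14
173 × 14 = 2422

MMCDXXII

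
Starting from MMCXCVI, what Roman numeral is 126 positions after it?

MMCXCVI = 2196
2196 + 126 = 2322

MMCCCXXII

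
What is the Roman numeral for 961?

Convert 961 to Roman numerals:
  961 contains 1×900 (CM)
  61 contains 1×50 (L)
  11 contains 1×10 (X)
  1 contains 1×1 (I)

CMLXI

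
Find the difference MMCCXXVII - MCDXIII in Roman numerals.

MMCCXXVII = 2227
MCDXIII = 1413
2227 - 1413 = 814

DCCCXIV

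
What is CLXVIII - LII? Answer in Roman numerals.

CLXVIII = 168
LII = 52
168 - 52 = 116

CXVI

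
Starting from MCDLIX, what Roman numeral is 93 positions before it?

MCDLIX = 1459
1459 - 93 = 1366

MCCCLXVI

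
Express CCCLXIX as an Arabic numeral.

CCCLXIX: C=100, C=100, C=100, L=50, X=10, IX=9
100 + 100 + 100 + 50 + 10 + 9 = 369

369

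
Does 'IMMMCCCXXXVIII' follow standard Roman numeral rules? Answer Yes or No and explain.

'IMMMCCCXXXVIII': Invalid subtractive combination: IM

No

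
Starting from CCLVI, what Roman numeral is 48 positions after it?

CCLVI = 256
256 + 48 = 304

CCCIV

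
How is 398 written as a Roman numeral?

Convert 398 to Roman numerals:
  398 contains 3×100 (CCC)
  98 contains 1×90 (XC)
  8 contains 1×5 (V)
  3 contains 3×1 (III)

CCCXCVIII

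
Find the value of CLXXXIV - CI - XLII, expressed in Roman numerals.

CLXXXIV = 184, CI = 101, XLII = 42
184 - 101 = 83
83 - 42 = 41

XLI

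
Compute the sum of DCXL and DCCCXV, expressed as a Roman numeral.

DCXL = 640
DCCCXV = 815
640 + 815 = 1455

MCDLV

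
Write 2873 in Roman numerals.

Convert 2873 to Roman numerals:
  2873 contains 2×1000 (MM)
  873 contains 1×500 (D)
  373 contains 3×100 (CCC)
  73 contains 1×50 (L)
  23 contains 2×10 (XX)
  3 contains 3×1 (III)

MMDCCCLXXIII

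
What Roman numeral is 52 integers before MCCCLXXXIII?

MCCCLXXXIII = 1383
1383 - 52 = 1331

MCCCXXXI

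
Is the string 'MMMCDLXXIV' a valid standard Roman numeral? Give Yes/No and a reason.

'MMMCDLXXIV': Check the rules: uses only the symbols I, V, X, L, C, D, M; no symbol is repeated more than three times in a row; V, L and D each appear at most once; the only places a smaller symbol precedes a larger one are the allowed subtractive pairs CD, IV, the symbol right after such a pair (if any) is smaller than the pair's first symbol, and otherwise the values never increase from left to right. Value: M (1000) + M (1000) + M (1000) + CD (400) + L (50) + X (10) + X (10) + IV (4) = 3474. So it is a valid standard Roman numeral.

Yes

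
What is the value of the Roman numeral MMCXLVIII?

MMCXLVIII: M=1000, M=1000, C=100, XL=40, V=5, I=1, I=1, I=1
1000 + 1000 + 100 + 40 + 5 + 1 + 1 + 1 = 2148

2148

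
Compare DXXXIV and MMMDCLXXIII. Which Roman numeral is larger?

DXXXIV = 534
MMMDCLXXIII = 3673
3673 is larger

MMMDCLXXIII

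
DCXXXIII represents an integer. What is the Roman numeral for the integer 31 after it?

DCXXXIII = 633
633 + 31 = 664

DCLXIV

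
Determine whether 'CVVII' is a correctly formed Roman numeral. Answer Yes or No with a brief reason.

'CVVII': V should not appear more than once

No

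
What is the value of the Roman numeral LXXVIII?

LXXVIII: L=50, X=10, X=10, V=5, I=1, I=1, I=1
50 + 10 + 10 + 5 + 1 + 1 + 1 = 78

78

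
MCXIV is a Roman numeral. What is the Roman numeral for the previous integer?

MCXIV = 1114, so the previous integer is 1114 - 1 = 1113

MCXIII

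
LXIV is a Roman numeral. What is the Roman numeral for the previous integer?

LXIV = 64, so the previous integer is 64 - 1 = 63

LXIII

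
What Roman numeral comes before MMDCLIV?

MMDCLIV = 2654; previous is 2653

MMDCLIII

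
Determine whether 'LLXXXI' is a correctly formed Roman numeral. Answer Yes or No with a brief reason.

'LLXXXI': L should not appear more than once

No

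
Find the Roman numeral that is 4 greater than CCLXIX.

CCLXIX = 269
269 + 4 = 273

CCLXXIII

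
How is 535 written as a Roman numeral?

Convert 535 to Roman numerals:
  535 contains 1×500 (D)
  35 contains 3×10 (XXX)
  5 contains 1×5 (V)

DXXXV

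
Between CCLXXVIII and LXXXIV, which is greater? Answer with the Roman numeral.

CCLXXVIII = 278
LXXXIV = 84
278 is larger

CCLXXVIII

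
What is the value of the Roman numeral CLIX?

CLIX: C=100, L=50, IX=9
100 + 50 + 9 = 159

159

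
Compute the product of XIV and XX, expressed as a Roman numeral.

XIV = 14
XX = 20
14 × 20 = 280

CCLXXX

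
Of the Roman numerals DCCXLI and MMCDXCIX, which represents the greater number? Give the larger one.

DCCXLI = 741
MMCDXCIX = 2499
2499 is larger

MMCDXCIX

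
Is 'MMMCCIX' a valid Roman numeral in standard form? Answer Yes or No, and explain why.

'MMMCCIX': Check the rules: uses only the symbols I, V, X, L, C, D, M; no symbol is repeated more than three times in a row; V, L and D each appear at most once; the only place a smaller symbol precedes a larger one is the allowed subtractive pair IX, the symbol right after such a pair (if any) is smaller than the pair's first symbol, and otherwise the values never increase from left to right. Value: M (1000) + M (1000) + M (1000) + C (100) + C (100) + IX (9) = 3209. So it is a valid standard Roman numeral.

Yes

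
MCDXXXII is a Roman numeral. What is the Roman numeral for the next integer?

MCDXXXII = 1432; next is 1433

MCDXXXIII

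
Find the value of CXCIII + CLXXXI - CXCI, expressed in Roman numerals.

CXCIII = 193, CLXXXI = 181, CXCI = 191
193 + 181 = 374
374 - 191 = 183

CLXXXIII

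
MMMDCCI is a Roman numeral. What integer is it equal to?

MMMDCCI: M=1000, M=1000, M=1000, D=500, C=100, C=100, I=1
1000 + 1000 + 1000 + 500 + 100 + 100 + 1 = 3701

3701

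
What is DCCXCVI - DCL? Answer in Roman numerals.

DCCXCVI = 796
DCL = 650
796 - 650 = 146

CXLVI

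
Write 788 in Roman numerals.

Convert 788 to Roman numerals:
  788 contains 1×500 (D)
  288 contains 2×100 (CC)
  88 contains 1×50 (L)
  38 contains 3×10 (XXX)
  8 contains 1×5 (V)
  3 contains 3×1 (III)

DCCLXXXVIII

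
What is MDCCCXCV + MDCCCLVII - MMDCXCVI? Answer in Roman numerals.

MDCCCXCV = 1895, MDCCCLVII = 1857, MMDCXCVI = 2696
1895 + 1857 = 3752
3752 - 2696 = 1056

MLVI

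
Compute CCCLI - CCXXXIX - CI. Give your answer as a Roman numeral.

CCCLI = 351, CCXXXIX = 239, CI = 101
351 - 239 = 112
112 - 101 = 11

XI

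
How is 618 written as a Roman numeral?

Convert 618 to Roman numerals:
  618 contains 1×500 (D)
  118 contains 1×100 (C)
  18 contains 1×10 (X)
  8 contains 1×5 (V)
  3 contains 3×1 (III)

DCXVIII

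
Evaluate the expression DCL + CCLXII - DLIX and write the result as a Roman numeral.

DCL = 650, CCLXII = 262, DLIX = 559
650 + 262 = 912
912 - 559 = 353

CCCLIII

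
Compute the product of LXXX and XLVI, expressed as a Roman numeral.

LXXX = 80
XLVI = 46
80 × 46 = 3680

MMMDCLXXX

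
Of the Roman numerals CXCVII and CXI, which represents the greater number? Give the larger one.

CXCVII = 197
CXI = 111
197 is larger

CXCVII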